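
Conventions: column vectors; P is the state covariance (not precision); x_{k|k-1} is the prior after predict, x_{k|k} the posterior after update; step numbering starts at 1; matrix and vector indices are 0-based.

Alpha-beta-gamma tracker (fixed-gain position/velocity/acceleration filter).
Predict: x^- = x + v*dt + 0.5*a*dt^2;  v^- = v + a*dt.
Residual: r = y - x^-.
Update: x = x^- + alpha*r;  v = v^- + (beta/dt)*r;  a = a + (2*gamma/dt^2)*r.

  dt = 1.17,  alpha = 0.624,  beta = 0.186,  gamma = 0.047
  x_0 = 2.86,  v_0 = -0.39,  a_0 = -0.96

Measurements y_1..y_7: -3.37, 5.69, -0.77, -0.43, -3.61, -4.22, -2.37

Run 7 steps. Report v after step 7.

v_post = -1.3452

step 1: x_pred=1.7466  r=-5.1166  x^+=-1.4461  v^+=-2.3266  a^+=-1.3114
step 2: x_pred=-5.0658  r=10.7558  x^+=1.6458  v^+=-2.1510  a^+=-0.5728
step 3: x_pred=-1.2629  r=0.4929  x^+=-0.9553  v^+=-2.7428  a^+=-0.5389
step 4: x_pred=-4.5332  r=4.1032  x^+=-1.9728  v^+=-2.7210  a^+=-0.2572
step 5: x_pred=-5.3324  r=1.7224  x^+=-4.2576  v^+=-2.7481  a^+=-0.1389
step 6: x_pred=-7.5679  r=3.3479  x^+=-5.4788  v^+=-2.3783  a^+=0.0910
step 7: x_pred=-8.1992  r=5.8292  x^+=-4.5618  v^+=-1.3452  a^+=0.4913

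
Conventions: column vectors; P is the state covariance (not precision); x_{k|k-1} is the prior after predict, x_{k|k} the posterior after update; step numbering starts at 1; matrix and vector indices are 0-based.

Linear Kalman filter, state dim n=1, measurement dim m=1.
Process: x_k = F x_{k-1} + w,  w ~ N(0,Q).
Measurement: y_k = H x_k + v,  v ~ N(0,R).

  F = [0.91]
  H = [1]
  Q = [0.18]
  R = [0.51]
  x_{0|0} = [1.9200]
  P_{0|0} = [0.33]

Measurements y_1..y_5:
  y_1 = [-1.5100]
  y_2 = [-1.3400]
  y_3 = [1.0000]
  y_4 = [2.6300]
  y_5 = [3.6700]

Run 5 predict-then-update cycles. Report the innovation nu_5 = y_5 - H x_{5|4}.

innov = [2.6057]

step 1: x^-=[1.7472]  P^-=[0.4533]  S=[0.9633]  K=[0.4706]  nu=[-3.2572]  x^+=[0.2145]  P^+=[0.2400]
step 2: x^-=[0.1952]  P^-=[0.3787]  S=[0.8887]  K=[0.4261]  nu=[-1.5352]  x^+=[-0.4590]  P^+=[0.2173]
step 3: x^-=[-0.4177]  P^-=[0.3600]  S=[0.8700]  K=[0.4138]  nu=[1.4177]  x^+=[0.1689]  P^+=[0.2110]
step 4: x^-=[0.1537]  P^-=[0.3548]  S=[0.8648]  K=[0.4102]  nu=[2.4763]  x^+=[1.1696]  P^+=[0.2092]
step 5: x^-=[1.0643]  P^-=[0.3533]  S=[0.8633]  K=[0.4092]  nu=[2.6057]  x^+=[2.1306]  P^+=[0.2087]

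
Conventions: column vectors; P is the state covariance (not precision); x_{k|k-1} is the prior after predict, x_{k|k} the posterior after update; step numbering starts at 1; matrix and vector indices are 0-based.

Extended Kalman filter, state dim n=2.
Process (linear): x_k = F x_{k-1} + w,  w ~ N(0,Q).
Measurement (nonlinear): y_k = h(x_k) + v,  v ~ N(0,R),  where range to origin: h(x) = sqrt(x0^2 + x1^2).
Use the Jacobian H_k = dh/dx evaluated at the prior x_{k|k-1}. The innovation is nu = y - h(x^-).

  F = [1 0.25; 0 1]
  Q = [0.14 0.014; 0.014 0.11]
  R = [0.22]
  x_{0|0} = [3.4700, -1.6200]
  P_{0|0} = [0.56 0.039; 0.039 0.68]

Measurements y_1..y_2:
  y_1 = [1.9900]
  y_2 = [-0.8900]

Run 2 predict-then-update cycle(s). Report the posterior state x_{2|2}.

step 1: x^-=[3.0650, -1.6200]  P^-=[0.7620 0.2230; 0.2230 0.7900]  H_jac=[0.8841 -0.4673]  S=[0.8039]  K=[0.7084; -0.2140]  nu=[-1.4768]  x^+=[2.0188, -1.3040]  P^+=[0.3586 0.3449; 0.3449 0.7532]
step 2: x^-=[1.6928, -1.3040]  P^-=[0.7181 0.5472; 0.5472 0.8632]  H_jac=[0.7922 -0.6103]  S=[0.4631]  K=[0.5074; -0.2015]  nu=[-3.0268]  x^+=[0.1571, -0.6941]  P^+=[0.5989 0.5945; 0.5945 0.8444]

x_post = [0.1571, -0.6941]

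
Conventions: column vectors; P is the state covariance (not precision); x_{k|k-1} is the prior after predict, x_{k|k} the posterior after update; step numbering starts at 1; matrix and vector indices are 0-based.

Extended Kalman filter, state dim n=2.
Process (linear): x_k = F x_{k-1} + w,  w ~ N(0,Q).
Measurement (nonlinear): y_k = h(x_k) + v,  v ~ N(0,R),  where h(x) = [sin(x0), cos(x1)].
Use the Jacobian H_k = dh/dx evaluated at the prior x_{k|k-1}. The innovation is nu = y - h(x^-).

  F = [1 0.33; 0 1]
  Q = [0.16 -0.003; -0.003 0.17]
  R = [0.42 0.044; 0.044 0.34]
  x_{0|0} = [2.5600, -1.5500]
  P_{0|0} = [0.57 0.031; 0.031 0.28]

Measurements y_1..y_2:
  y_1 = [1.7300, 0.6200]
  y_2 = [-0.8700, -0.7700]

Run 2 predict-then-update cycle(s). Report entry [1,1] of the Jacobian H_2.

step 1: x^-=[2.0485, -1.5500]  P^-=[0.7810 0.1204; 0.1204 0.4500]  H_jac=[-0.4597 0.0000; 0.0000 0.9998]  S=[0.5851 -0.0113; -0.0113 0.7898]  K=[-0.6109 0.1436; -0.0836 0.5684]  nu=[0.8419, 0.5992]  x^+=[1.6202, -1.2798]  P^+=[0.5443 0.0220; 0.0220 0.1896]
step 2: x^-=[1.1979, -1.2798]  P^-=[0.7395 0.0815; 0.0815 0.3596]  H_jac=[0.3643 0.0000; 0.0000 0.9579]  S=[0.5181 0.0725; 0.0725 0.6700]  K=[0.5114 0.0613; -0.0148 0.5158]  nu=[-1.8013, -1.0569]  x^+=[0.2120, -1.7983]  P^+=[0.5969 0.0452; 0.0452 0.1824]

H_jac[1,1] = 0.9579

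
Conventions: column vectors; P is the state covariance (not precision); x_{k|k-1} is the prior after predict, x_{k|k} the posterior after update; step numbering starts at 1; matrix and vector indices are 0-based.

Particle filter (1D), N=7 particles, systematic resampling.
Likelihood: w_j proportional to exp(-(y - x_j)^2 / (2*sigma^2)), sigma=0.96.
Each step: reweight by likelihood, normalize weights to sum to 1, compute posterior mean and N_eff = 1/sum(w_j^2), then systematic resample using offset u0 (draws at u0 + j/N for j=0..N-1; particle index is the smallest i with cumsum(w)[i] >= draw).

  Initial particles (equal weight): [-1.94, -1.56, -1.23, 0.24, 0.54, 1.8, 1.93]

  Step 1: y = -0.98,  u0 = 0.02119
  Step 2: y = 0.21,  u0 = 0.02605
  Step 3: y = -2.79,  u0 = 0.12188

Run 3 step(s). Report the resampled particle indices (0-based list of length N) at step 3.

resampled_idx = [0, 0, 1, 1, 2, 3, 3]

step 1: w=[0.1918, 0.2634, 0.3056, 0.1410, 0.0903, 0.0048, 0.0032]  mean=-1.0615  Neff=4.3935  idx=[0, 0, 1, 1, 2, 2, 3]
step 2: w=[0.0374, 0.0374, 0.0839, 0.0839, 0.1491, 0.1491, 0.4591]  mean=-0.6637  Neff=3.6748  idx=[0, 3, 4, 5, 6, 6, 6]
step 3: w=[0.4045, 0.2634, 0.1599, 0.1599, 0.0041, 0.0041, 0.0041]  mean=-1.5860  Neff=3.5188  idx=[0, 0, 1, 1, 2, 3, 3]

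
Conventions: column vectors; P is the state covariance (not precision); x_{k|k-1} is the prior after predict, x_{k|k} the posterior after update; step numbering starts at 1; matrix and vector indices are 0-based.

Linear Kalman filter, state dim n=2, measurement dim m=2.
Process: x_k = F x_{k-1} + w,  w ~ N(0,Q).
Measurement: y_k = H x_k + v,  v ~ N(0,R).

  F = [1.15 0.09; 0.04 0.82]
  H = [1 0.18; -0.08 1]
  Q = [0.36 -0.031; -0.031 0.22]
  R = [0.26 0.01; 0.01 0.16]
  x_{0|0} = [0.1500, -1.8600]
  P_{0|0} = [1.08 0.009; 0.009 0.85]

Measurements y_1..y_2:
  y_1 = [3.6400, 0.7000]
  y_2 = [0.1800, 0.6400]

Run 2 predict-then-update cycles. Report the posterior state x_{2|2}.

step 1: x^-=[0.0051, -1.5192]  P^-=[1.7970 0.0899; 0.0899 0.7939]  S=[2.1151 0.0978; 0.0978 0.9510]  K=[0.8640 -0.1454; 0.0722 0.8198]  nu=[3.9084, 2.2196]  x^+=[3.0591, 0.5826]  P^+=[0.2226 0.0032; 0.0032 0.1321]
step 2: x^-=[3.5703, 0.6001]  P^-=[0.6561 -0.0080; -0.0080 0.3094]  S=[0.9233 0.0053; 0.0053 0.4749]  K=[0.7099 -0.1353; 0.0479 0.6524]  nu=[-3.4984, 0.3256]  x^+=[1.0429, 0.6449]  P^+=[0.1832 0.0001; 0.0001 0.1049]

x_post = [1.0429, 0.6449]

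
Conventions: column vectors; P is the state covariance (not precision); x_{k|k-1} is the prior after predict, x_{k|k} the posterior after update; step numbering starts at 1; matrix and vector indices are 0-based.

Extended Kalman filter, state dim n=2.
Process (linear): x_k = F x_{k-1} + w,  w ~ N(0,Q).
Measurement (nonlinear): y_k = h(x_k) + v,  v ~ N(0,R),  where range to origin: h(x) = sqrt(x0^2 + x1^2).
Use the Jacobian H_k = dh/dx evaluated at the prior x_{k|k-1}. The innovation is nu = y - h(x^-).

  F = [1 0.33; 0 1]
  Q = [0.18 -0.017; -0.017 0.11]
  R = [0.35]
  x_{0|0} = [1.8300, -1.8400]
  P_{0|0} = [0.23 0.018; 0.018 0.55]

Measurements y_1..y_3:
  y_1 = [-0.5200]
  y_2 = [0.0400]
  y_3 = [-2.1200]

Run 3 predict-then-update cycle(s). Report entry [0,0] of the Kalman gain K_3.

K[0,0] = -0.3432

step 1: x^-=[1.2228, -1.8400]  P^-=[0.4818 0.1825; 0.1825 0.6600]  H_jac=[0.5535 -0.8329]  S=[0.7871]  K=[0.1457; -0.5700]  nu=[-2.7293]  x^+=[0.8252, -0.2843]  P^+=[0.4651 0.2479; 0.2479 0.4043]
step 2: x^-=[0.7314, -0.2843]  P^-=[0.8527 0.3643; 0.3643 0.5143]  H_jac=[0.9321 -0.3623]  S=[0.9122]  K=[0.7265; 0.1679]  nu=[-0.7447]  x^+=[0.1903, -0.4094]  P^+=[0.3712 0.2530; 0.2530 0.4885]
step 3: x^-=[0.0552, -0.4094]  P^-=[0.7713 0.3972; 0.3972 0.5985]  H_jac=[0.1337 -0.9910]  S=[0.8463]  K=[-0.3432; -0.6381]  nu=[-2.5331]  x^+=[0.9246, 1.2069]  P^+=[0.6716 0.2118; 0.2118 0.2539]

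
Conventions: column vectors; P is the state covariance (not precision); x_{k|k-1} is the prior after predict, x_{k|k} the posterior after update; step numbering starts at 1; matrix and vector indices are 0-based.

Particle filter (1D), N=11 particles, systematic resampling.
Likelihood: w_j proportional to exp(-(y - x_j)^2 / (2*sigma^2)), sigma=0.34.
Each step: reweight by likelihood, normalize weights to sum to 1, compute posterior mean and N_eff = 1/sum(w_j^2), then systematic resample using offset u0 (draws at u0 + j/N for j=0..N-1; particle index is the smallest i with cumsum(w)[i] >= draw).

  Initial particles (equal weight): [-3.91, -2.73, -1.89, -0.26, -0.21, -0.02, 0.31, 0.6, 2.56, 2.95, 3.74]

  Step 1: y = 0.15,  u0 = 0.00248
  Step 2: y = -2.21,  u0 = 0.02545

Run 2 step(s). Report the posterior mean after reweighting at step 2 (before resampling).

step 1: w=[0.0000, 0.0000, 0.0000, 0.1488, 0.1757, 0.2717, 0.2756, 0.1282, 0.0000, 0.0000, 0.0000]  mean=0.0813  Neff=4.5618  idx=[3, 3, 4, 4, 5, 5, 5, 6, 6, 6, 7]
step 2: w=[0.3458, 0.3458, 0.1472, 0.1472, 0.0047, 0.0047, 0.0047, 0.0000, 0.0000, 0.0000, 0.0000]  mean=-0.2419  Neff=3.5398  idx=[0, 0, 0, 0, 1, 1, 1, 1, 2, 3, 3]

post_mean = -0.2419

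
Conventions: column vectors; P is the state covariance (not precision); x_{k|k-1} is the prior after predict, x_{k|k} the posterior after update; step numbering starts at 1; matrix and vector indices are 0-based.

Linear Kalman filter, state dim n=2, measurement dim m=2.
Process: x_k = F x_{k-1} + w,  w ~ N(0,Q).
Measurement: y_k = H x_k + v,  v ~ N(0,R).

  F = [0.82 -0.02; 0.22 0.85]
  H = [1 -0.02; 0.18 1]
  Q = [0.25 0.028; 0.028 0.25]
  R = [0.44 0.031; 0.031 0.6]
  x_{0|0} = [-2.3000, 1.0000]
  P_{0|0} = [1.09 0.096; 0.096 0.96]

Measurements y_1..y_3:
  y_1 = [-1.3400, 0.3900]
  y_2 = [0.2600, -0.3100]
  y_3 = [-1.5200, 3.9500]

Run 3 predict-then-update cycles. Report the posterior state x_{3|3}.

x_post = [-0.6787, 1.7127]

step 1: x^-=[-1.9060, 0.3440]  P^-=[0.9802 0.2748; 0.2748 1.0323]  S=[1.4096 0.4606; 0.4606 1.7629]  K=[0.6646 0.0823; -0.0221 0.6194]  nu=[0.5729, 0.3891]  x^+=[-1.4933, 0.5723]  P^+=[0.2953 0.0168; 0.0168 0.3679]
step 2: x^-=[-1.2359, 0.1580]  P^-=[0.4481 0.0867; 0.0867 0.5364]  S=[0.8849 0.1873; 0.1873 1.1821]  K=[0.4910 0.0638; -0.0135 0.4691]  nu=[1.4991, -0.2455]  x^+=[-0.5155, 0.0226]  P^+=[0.2183 0.0142; 0.0142 0.2785]
step 3: x^-=[-0.4232, -0.0942]  P^-=[0.3964 0.0725; 0.0725 0.4671]  S=[0.8337 0.1652; 0.1652 1.1060]  K=[0.4617 0.0611; -0.0106 0.4357]  nu=[-1.0987, 4.1204]  x^+=[-0.6787, 1.7127]  P^+=[0.2053 0.0140; 0.0140 0.2586]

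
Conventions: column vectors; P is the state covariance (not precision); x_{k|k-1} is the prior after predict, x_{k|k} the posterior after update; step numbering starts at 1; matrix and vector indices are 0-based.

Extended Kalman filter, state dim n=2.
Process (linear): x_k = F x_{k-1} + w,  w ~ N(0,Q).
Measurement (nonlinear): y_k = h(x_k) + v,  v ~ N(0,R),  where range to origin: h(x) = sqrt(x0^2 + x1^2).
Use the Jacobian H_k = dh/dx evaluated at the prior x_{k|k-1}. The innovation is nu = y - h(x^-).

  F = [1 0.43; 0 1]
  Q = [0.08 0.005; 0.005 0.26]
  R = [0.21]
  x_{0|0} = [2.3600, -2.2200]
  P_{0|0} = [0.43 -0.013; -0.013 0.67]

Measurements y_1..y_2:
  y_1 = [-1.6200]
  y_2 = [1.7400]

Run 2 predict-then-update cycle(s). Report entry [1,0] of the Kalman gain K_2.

step 1: x^-=[1.4054, -2.2200]  P^-=[0.6227 0.2801; 0.2801 0.9300]  H_jac=[0.5349 -0.8449]  S=[0.7989]  K=[0.1207; -0.7960]  nu=[-4.2475]  x^+=[0.8928, 1.1611]  P^+=[0.6111 0.3568; 0.3568 0.4238]
step 2: x^-=[1.3921, 1.1611]  P^-=[1.0763 0.5441; 0.5441 0.6838]  H_jac=[0.7679 0.6405]  S=[1.6605]  K=[0.7076; 0.5154]  nu=[-0.0728]  x^+=[1.3406, 1.1236]  P^+=[0.2448 -0.0615; -0.0615 0.2427]

K[1,0] = 0.5154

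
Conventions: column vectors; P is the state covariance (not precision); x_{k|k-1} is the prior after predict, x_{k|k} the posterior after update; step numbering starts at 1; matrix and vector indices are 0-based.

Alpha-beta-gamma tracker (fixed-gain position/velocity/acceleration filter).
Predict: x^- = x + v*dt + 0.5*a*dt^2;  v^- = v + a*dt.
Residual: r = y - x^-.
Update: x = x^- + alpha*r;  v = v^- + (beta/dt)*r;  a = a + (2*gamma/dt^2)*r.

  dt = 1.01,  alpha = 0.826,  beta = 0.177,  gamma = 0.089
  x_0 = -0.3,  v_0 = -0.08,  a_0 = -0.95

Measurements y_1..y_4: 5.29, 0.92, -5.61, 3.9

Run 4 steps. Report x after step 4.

step 1: x_pred=-0.8653  r=6.1553  x^+=4.2190  v^+=0.0392  a^+=0.1241
step 2: x_pred=4.3218  r=-3.4018  x^+=1.5119  v^+=-0.4317  a^+=-0.4695
step 3: x_pred=0.8365  r=-6.4465  x^+=-4.4883  v^+=-2.0356  a^+=-1.5944
step 4: x_pred=-7.3575  r=11.2575  x^+=1.9412  v^+=-1.6731  a^+=0.3700

x_post = 1.9412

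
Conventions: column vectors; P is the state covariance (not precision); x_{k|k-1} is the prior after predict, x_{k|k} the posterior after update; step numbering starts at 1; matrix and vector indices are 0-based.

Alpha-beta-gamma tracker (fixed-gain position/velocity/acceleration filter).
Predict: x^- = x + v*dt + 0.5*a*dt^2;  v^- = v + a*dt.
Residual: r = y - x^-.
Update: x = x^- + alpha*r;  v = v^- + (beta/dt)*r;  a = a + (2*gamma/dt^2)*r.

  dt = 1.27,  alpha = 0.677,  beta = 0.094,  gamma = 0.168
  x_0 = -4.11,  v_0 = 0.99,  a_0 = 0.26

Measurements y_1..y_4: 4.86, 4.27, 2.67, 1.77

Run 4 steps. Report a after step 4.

a_post = -2.4433

step 1: x_pred=-2.6430  r=7.5030  x^+=2.4365  v^+=1.8755  a^+=1.8230
step 2: x_pred=6.2886  r=-2.0186  x^+=4.9220  v^+=4.0414  a^+=1.4025
step 3: x_pred=11.1856  r=-8.5156  x^+=5.4205  v^+=5.1923  a^+=-0.3715
step 4: x_pred=11.7152  r=-9.9452  x^+=4.9823  v^+=3.9844  a^+=-2.4433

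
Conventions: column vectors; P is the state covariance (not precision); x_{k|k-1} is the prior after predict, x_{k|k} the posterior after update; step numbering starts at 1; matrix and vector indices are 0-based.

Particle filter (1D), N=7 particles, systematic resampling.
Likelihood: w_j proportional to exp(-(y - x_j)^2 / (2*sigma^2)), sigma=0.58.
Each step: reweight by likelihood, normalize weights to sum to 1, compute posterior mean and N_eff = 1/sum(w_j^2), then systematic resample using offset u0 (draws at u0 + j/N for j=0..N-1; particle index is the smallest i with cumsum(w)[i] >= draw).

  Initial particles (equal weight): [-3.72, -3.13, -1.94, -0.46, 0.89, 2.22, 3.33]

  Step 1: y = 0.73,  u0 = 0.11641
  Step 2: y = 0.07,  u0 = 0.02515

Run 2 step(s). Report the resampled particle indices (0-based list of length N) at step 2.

step 1: w=[0.0000, 0.0000, 0.0000, 0.1087, 0.8584, 0.0329, 0.0000]  mean=0.7871  Neff=1.3339  idx=[4, 4, 4, 4, 4, 4, 5]
step 2: w=[0.1666, 0.1666, 0.1666, 0.1666, 0.1666, 0.1666, 0.0005]  mean=0.8906  Neff=6.0056  idx=[0, 1, 1, 2, 3, 4, 5]

resampled_idx = [0, 1, 1, 2, 3, 4, 5]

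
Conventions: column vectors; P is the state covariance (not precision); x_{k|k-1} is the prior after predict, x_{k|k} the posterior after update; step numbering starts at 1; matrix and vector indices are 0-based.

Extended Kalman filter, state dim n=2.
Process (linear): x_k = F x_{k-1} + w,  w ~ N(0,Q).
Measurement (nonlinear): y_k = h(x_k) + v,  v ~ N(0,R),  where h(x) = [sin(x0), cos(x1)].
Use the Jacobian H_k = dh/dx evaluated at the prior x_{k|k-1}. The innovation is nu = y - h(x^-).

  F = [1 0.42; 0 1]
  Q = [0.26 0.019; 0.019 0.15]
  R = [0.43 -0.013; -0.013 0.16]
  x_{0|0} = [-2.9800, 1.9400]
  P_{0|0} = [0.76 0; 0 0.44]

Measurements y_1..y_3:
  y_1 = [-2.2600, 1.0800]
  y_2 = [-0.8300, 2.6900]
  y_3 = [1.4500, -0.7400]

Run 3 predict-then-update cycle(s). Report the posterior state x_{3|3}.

step 1: x^-=[-2.1652, 1.9400]  P^-=[1.0976 0.2038; 0.2038 0.5900]  H_jac=[-0.5600 0.0000; 0.0000 -0.9326]  S=[0.7742 0.0934; 0.0934 0.6732]  K=[-0.7728 -0.1751; -0.0496 -0.8105]  nu=[-1.4315, 1.4409]  x^+=[-1.3112, 0.8431]  P^+=[0.5893 0.0193; 0.0193 0.1384]
step 2: x^-=[-0.9571, 0.8431]  P^-=[0.8899 0.0964; 0.0964 0.2884]  H_jac=[0.5759 0.0000; 0.0000 -0.7467]  S=[0.7252 -0.0544; -0.0544 0.3208]  K=[0.6988 -0.1057; 0.0265 -0.6667]  nu=[-0.0125, 2.0249]  x^+=[-1.1799, -0.5073]  P^+=[0.5241 0.0348; 0.0348 0.1433]
step 3: x^-=[-1.3930, -0.5073]  P^-=[0.8387 0.1140; 0.1140 0.2933]  H_jac=[0.1769 0.0000; 0.0000 0.4858]  S=[0.4562 -0.0032; -0.0032 0.2292]  K=[0.3269 0.2462; 0.0486 0.6223]  nu=[2.4342, -1.6141]  x^+=[-0.9945, -1.3935]  P^+=[0.7765 0.0723; 0.0723 0.2037]

x_post = [-0.9945, -1.3935]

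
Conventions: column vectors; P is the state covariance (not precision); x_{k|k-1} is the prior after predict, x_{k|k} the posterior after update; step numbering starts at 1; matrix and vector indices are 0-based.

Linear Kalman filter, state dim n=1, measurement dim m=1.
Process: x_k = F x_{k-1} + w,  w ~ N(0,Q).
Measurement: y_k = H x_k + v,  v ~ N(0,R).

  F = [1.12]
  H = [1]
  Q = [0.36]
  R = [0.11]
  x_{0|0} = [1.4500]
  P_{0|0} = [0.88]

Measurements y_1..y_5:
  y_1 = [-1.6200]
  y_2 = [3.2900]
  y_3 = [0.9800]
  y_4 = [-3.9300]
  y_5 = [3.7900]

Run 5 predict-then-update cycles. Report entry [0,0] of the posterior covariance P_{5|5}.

step 1: x^-=[1.6240]  P^-=[1.4639]  S=[1.5739]  K=[0.9301]  nu=[-3.2440]  x^+=[-1.3933]  P^+=[0.1023]
step 2: x^-=[-1.5605]  P^-=[0.4883]  S=[0.5983]  K=[0.8162]  nu=[4.8505]  x^+=[2.3983]  P^+=[0.0898]
step 3: x^-=[2.6861]  P^-=[0.4726]  S=[0.5826]  K=[0.8112]  nu=[-1.7061]  x^+=[1.3021]  P^+=[0.0892]
step 4: x^-=[1.4584]  P^-=[0.4719]  S=[0.5819]  K=[0.8110]  nu=[-5.3884]  x^+=[-2.9115]  P^+=[0.0892]
step 5: x^-=[-3.2608]  P^-=[0.4719]  S=[0.5819]  K=[0.8110]  nu=[7.0508]  x^+=[2.4571]  P^+=[0.0892]

P_post[0,0] = 0.0892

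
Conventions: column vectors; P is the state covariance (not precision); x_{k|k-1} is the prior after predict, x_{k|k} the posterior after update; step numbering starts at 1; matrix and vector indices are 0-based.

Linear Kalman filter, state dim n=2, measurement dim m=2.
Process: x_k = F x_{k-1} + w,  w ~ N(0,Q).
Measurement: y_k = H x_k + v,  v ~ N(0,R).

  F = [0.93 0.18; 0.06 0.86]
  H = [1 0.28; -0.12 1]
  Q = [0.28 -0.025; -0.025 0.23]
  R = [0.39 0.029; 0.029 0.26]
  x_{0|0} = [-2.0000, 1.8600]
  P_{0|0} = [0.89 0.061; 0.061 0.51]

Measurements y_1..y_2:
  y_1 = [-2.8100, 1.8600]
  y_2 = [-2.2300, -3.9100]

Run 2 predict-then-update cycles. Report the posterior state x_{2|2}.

x_post = [-1.6942, -1.9258]

step 1: x^-=[-1.5252, 1.4796]  P^-=[1.0867 0.1531; 0.1531 0.6167]  S=[1.6108 0.2192; 0.2192 0.8556]  K=[0.7229 -0.1587; 0.1109 0.6709]  nu=[-1.6991, 0.1974]  x^+=[-2.7847, 1.4235]  P^+=[0.2738 0.0126; 0.0126 0.1792]
step 2: x^-=[-2.3335, 1.0572]  P^-=[0.5268 0.0282; 0.0282 0.3648]  S=[0.9612 0.0952; 0.0952 0.6256]  K=[0.5704 -0.1428; 0.0796 0.5656]  nu=[-0.1925, -5.2472]  x^+=[-1.6942, -1.9258]  P^+=[0.2168 0.0054; 0.0054 0.1500]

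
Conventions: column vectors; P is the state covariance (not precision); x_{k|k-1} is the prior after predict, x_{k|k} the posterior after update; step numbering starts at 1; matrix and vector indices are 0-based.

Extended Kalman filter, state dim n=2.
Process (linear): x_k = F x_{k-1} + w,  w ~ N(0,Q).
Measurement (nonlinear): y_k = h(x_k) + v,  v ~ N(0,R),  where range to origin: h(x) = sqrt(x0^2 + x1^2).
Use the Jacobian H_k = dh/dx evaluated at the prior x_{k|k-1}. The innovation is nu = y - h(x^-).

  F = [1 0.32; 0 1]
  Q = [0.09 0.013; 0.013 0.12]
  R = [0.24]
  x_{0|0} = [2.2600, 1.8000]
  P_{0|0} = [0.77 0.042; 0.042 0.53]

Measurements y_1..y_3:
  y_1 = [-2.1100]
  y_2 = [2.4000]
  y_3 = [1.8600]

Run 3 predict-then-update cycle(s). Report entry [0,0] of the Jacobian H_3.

H_jac[0,0] = -0.9227

step 1: x^-=[2.8360, 1.8000]  P^-=[0.9412 0.2246; 0.2246 0.6500]  H_jac=[0.8443 0.5359]  S=[1.3008]  K=[0.7034; 0.4136]  nu=[-5.4690]  x^+=[-1.0109, -0.4617]  P^+=[0.2976 -0.1538; -0.1538 0.4275]
step 2: x^-=[-1.1587, -0.4617]  P^-=[0.3329 -0.0040; -0.0040 0.5475]  H_jac=[-0.9290 -0.3702]  S=[0.5996]  K=[-0.5133; -0.3319]  nu=[1.1527]  x^+=[-1.7504, -0.8443]  P^+=[0.1749 -0.1061; -0.1061 0.4815]
step 3: x^-=[-2.0206, -0.8443]  P^-=[0.2463 0.0609; 0.0609 0.6015]  H_jac=[-0.9227 -0.3856]  S=[0.5825]  K=[-0.4305; -0.4947]  nu=[-0.3299]  x^+=[-1.8786, -0.6811]  P^+=[0.1383 -0.0631; -0.0631 0.4589]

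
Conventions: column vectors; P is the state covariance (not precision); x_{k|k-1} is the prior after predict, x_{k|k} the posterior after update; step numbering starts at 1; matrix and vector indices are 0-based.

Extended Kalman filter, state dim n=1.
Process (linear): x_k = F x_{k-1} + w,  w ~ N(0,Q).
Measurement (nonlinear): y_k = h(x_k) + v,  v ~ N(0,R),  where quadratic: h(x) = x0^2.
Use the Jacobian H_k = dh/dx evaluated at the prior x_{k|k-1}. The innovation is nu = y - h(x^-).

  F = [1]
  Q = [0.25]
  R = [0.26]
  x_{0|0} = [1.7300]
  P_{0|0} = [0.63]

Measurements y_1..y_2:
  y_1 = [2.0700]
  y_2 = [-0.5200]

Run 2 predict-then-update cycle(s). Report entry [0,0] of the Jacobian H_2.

step 1: x^-=[1.7300]  P^-=[0.8800]  H_jac=[3.4600]  S=[10.7950]  K=[0.2821]  nu=[-0.9229]  x^+=[1.4697]  P^+=[0.0212]
step 2: x^-=[1.4697]  P^-=[0.2712]  H_jac=[2.9394]  S=[2.6031]  K=[0.3062]  nu=[-2.6800]  x^+=[0.6490]  P^+=[0.0271]

H_jac[0,0] = 2.9394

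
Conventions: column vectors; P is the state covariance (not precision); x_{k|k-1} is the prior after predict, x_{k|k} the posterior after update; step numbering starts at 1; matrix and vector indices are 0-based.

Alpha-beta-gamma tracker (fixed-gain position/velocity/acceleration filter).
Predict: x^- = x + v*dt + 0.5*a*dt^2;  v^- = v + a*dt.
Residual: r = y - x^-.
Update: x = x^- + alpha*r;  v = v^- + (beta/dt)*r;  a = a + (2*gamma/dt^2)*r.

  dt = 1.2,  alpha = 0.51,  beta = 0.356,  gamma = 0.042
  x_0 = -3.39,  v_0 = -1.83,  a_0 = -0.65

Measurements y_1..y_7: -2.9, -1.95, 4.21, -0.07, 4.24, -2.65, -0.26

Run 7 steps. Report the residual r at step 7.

resid = -1.9547

step 1: x_pred=-6.0540  r=3.1540  x^+=-4.4455  v^+=-1.6743  a^+=-0.4660
step 2: x_pred=-6.7902  r=4.8402  x^+=-4.3217  v^+=-0.7976  a^+=-0.1837
step 3: x_pred=-5.4111  r=9.6211  x^+=-0.5043  v^+=1.8362  a^+=0.3776
step 4: x_pred=1.9710  r=-2.0410  x^+=0.9301  v^+=1.6838  a^+=0.2585
step 5: x_pred=3.1368  r=1.1032  x^+=3.6994  v^+=2.3213  a^+=0.3229
step 6: x_pred=6.7174  r=-9.3674  x^+=1.9400  v^+=-0.0703  a^+=-0.2236
step 7: x_pred=1.6947  r=-1.9547  x^+=0.6978  v^+=-0.9185  a^+=-0.3376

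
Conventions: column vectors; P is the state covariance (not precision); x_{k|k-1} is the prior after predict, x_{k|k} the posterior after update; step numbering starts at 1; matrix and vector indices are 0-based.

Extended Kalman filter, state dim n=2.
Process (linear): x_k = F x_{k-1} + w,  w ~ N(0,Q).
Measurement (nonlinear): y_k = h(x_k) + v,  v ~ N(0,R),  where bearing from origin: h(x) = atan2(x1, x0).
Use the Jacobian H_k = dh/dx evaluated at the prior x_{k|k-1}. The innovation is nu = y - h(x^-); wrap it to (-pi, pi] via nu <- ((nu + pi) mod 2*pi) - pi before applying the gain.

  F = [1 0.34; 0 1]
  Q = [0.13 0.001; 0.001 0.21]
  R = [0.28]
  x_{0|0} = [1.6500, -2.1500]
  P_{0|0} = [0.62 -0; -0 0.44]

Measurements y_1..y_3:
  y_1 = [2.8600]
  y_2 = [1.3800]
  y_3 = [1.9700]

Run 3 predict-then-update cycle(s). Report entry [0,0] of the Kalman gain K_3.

step 1: x^-=[0.9190, -2.1500]  P^-=[0.8009 0.1506; 0.1506 0.6500]  H_jac=[0.3933 0.1681]  S=[0.4421]  K=[0.7696; 0.3811]  nu=[-2.2563]  x^+=[-0.8175, -3.0098]  P^+=[0.5390 0.0209; 0.0209 0.5858]
step 2: x^-=[-1.8408, -3.0098]  P^-=[0.7509 0.2211; 0.2211 0.7958]  H_jac=[0.2418 -0.1479]  S=[0.3255]  K=[0.4574; -0.1973]  nu=[-2.7835]  x^+=[-3.1140, -2.4606]  P^+=[0.6828 0.2505; 0.2505 0.7831]
step 3: x^-=[-3.9506, -2.4606]  P^-=[1.0737 0.5177; 0.5177 0.9931]  H_jac=[0.1136 -0.1824]  S=[0.3054]  K=[0.0902; -0.4004]  nu=[-1.7286]  x^+=[-4.1065, -1.7684]  P^+=[1.0712 0.5288; 0.5288 0.9441]

K[0,0] = 0.0902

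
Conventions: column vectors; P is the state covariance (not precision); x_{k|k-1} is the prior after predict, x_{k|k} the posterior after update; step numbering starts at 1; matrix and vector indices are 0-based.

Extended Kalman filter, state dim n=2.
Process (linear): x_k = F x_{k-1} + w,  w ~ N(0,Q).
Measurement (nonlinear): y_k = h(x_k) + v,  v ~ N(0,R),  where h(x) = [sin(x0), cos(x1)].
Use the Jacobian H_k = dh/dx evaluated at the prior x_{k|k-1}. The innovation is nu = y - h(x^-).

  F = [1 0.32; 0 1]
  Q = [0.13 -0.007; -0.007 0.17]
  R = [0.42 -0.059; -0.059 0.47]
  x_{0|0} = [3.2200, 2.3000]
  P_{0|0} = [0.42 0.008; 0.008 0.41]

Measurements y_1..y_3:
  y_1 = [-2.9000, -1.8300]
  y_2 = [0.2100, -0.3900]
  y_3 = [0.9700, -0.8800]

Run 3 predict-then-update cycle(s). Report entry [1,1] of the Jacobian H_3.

H_jac[1,1] = 0.1206

step 1: x^-=[3.9560, 2.3000]  P^-=[0.5971 0.1322; 0.1322 0.5800]  H_jac=[-0.6863 0.0000; 0.0000 -0.7457]  S=[0.7012 0.0087; 0.0087 0.7925]  K=[-0.5829 -0.1180; -0.1227 -0.5444]  nu=[-2.1727, -1.1637]  x^+=[5.3599, 3.2000]  P^+=[0.3466 0.0283; 0.0283 0.3334]
step 2: x^-=[6.3839, 3.2000]  P^-=[0.5288 0.1280; 0.1280 0.5034]  H_jac=[0.9949 0.0000; 0.0000 0.0584]  S=[0.9435 -0.0516; -0.0516 0.4717]  K=[0.5619 0.0773; 0.1392 0.0775]  nu=[0.1095, 0.6083]  x^+=[6.4924, 3.2624]  P^+=[0.2326 0.0542; 0.0542 0.4834]
step 3: x^-=[7.5364, 3.2624]  P^-=[0.4468 0.2018; 0.2018 0.6534]  H_jac=[0.3123 0.0000; 0.0000 0.1206]  S=[0.4636 -0.0514; -0.0514 0.4795]  K=[0.3103 0.0840; 0.1560 0.1810]  nu=[0.0200, 0.1127]  x^+=[7.5520, 3.2860]  P^+=[0.4014 0.1757; 0.1757 0.6293]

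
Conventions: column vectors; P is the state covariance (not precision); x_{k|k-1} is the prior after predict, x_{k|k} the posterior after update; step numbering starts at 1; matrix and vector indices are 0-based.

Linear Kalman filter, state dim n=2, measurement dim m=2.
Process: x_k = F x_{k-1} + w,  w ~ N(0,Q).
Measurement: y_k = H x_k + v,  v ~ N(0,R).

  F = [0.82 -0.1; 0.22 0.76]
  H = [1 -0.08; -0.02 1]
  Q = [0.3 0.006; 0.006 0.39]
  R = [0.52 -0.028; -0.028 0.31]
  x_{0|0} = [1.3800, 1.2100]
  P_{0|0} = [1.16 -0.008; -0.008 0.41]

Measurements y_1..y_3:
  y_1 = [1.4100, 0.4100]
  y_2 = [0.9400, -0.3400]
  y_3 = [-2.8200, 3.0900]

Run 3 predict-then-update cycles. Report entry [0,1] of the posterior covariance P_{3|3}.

step 1: x^-=[1.0106, 1.2232]  P^-=[1.0854 0.1793; 0.1793 0.6803]  S=[1.5811 0.0755; 0.0755 0.9835]  K=[0.6722 0.1087; 0.0463 0.6845]  nu=[0.4973, -0.7930]  x^+=[1.2587, 0.7035]  P^+=[0.3483 0.0218; 0.0218 0.2113]
step 2: x^-=[0.9618, 0.8115]  P^-=[0.5327 0.0659; 0.0659 0.5362]  S=[1.0456 -0.0156; -0.0156 0.8438]  K=[0.5055 0.0748; 0.0314 0.6345]  nu=[0.0431, -1.1323]  x^+=[0.8989, 0.0945]  P^+=[0.2619 0.0143; 0.0143 0.1961]
step 3: x^-=[0.7277, 0.2695]  P^-=[0.4757 0.0469; 0.0469 0.5207]  S=[0.9916 -0.0322; -0.0322 0.8290]  K=[0.4781 0.0637; 0.0257 0.6280]  nu=[-3.5261, 2.8350]  x^+=[-0.7775, 1.9593]  P^+=[0.2477 0.0113; 0.0113 0.1942]

P_post[0,1] = 0.0113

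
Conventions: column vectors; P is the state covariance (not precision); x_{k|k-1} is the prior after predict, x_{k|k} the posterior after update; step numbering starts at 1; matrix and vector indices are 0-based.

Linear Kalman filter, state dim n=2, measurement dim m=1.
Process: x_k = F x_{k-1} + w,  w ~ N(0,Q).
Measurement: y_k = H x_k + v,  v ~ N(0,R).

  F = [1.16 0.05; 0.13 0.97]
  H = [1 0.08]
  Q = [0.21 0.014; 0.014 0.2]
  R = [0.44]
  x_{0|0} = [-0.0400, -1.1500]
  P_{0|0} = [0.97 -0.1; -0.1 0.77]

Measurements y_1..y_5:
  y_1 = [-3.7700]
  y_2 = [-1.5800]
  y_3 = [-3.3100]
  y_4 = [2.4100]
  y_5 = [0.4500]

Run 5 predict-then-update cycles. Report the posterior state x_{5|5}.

step 1: x^-=[-0.1039, -1.1207]  P^-=[1.5056 0.0845; 0.0845 0.9157]  S=[1.9649]  K=[0.7697; 0.0803]  nu=[-3.5764]  x^+=[-2.8565, -1.4077]  P^+=[0.3416 -0.0369; -0.0369 0.9030]
step 2: x^-=[-3.3839, -1.7369]  P^-=[0.6676 0.0675; 0.0675 1.0461]  S=[1.1251]  K=[0.5982; 0.1344]  nu=[1.9429]  x^+=[-2.2217, -1.4758]  P^+=[0.2650 -0.0229; -0.0229 1.0258]
step 3: x^-=[-2.6510, -1.7203]  P^-=[0.5665 0.0778; 0.0778 1.1639]  S=[1.0264]  K=[0.5580; 0.1665]  nu=[-0.5214]  x^+=[-2.9419, -1.8071]  P^+=[0.2469 -0.0176; -0.0176 1.1354]
step 4: x^-=[-3.5030, -2.1353]  P^-=[0.5431 0.0864; 0.0864 1.2680]  S=[1.0050]  K=[0.5472; 0.1869]  nu=[6.0838]  x^+=[-0.1737, -0.9982]  P^+=[0.2421 -0.0164; -0.0164 1.2329]
step 5: x^-=[-0.2514, -0.9908]  P^-=[0.5369 0.0918; 0.0918 1.3600]  S=[1.0003]  K=[0.5441; 0.2005]  nu=[0.7806]  x^+=[0.1734, -0.8343]  P^+=[0.2408 -0.0174; -0.0174 1.3198]

x_post = [0.1734, -0.8343]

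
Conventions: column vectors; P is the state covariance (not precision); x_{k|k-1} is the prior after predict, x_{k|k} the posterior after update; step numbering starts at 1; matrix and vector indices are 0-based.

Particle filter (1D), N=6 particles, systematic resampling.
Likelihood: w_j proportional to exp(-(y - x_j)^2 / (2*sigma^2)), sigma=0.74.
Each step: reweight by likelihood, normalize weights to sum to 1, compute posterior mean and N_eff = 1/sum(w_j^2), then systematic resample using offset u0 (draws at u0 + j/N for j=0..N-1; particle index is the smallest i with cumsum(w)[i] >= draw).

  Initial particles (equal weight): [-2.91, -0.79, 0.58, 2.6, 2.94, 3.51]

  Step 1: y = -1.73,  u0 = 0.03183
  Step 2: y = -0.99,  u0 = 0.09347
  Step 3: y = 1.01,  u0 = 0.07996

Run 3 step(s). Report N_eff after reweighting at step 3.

step 1: w=[0.3819, 0.6077, 0.0104, 0.0000, 0.0000, 0.0000]  mean=-1.5853  Neff=1.9409  idx=[0, 0, 0, 1, 1, 1]
step 2: w=[0.0115, 0.0115, 0.0115, 0.3218, 0.3218, 0.3218]  mean=-0.8633  Neff=3.2146  idx=[3, 3, 4, 4, 5, 5]
step 3: w=[0.1667, 0.1667, 0.1667, 0.1667, 0.1667, 0.1667]  mean=-0.7900  Neff=6.0000  idx=[0, 1, 2, 3, 4, 5]

N_eff = 6.0000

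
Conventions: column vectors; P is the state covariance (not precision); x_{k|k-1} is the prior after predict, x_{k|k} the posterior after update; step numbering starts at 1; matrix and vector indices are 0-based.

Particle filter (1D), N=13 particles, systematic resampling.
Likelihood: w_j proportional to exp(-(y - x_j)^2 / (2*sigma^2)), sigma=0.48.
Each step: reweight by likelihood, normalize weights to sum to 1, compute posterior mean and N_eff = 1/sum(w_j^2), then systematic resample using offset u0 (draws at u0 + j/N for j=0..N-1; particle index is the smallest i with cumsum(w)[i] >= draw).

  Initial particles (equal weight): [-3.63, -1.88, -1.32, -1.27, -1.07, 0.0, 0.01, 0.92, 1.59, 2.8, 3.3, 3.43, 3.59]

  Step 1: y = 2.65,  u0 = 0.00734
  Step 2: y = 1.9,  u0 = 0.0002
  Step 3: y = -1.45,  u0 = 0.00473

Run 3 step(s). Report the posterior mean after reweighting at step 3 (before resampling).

post_mean = 1.5900

step 1: w=[0.0000, 0.0000, 0.0000, 0.0000, 0.0000, 0.0000, 0.0000, 0.0008, 0.0471, 0.5134, 0.2155, 0.1440, 0.0792]  mean=3.0026  Neff=2.9476  idx=[8, 9, 9, 9, 9, 9, 9, 9, 10, 10, 10, 11, 12]
step 2: w=[0.3922, 0.0833, 0.0833, 0.0833, 0.0833, 0.0833, 0.0833, 0.0833, 0.0069, 0.0069, 0.0069, 0.0030, 0.0010]  mean=2.3384  Neff=4.9363  idx=[0, 0, 0, 0, 0, 0, 1, 2, 3, 4, 5, 6, 7]
step 3: w=[0.1667, 0.1667, 0.1667, 0.1667, 0.1667, 0.1667, 0.0000, 0.0000, 0.0000, 0.0000, 0.0000, 0.0000, 0.0000]  mean=1.5900  Neff=6.0000  idx=[0, 0, 0, 1, 1, 2, 2, 3, 3, 4, 4, 5, 5]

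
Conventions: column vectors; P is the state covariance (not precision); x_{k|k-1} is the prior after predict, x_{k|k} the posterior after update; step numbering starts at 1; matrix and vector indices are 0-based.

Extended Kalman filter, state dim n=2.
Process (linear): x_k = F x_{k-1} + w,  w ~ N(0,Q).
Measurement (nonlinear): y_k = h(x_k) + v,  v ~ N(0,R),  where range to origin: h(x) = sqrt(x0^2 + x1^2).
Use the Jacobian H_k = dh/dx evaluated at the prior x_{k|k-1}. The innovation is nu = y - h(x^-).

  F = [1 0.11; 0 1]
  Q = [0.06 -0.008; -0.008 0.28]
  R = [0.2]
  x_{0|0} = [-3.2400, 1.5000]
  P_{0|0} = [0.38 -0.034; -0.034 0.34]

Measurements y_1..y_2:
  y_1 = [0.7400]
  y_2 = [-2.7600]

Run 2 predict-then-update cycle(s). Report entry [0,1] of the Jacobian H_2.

step 1: x^-=[-3.0750, 1.5000]  P^-=[0.4366 -0.0046; -0.0046 0.6200]  H_jac=[-0.8988 0.4384]  S=[0.6755]  K=[-0.5839; 0.4085]  nu=[-2.6813]  x^+=[-1.5093, 0.4046]  P^+=[0.2063 0.1565; 0.1565 0.5073]
step 2: x^-=[-1.4648, 0.4046]  P^-=[0.3069 0.2043; 0.2043 0.7873]  H_jac=[-0.9639 0.2663]  S=[0.4360]  K=[-0.5536; 0.0290]  nu=[-4.2796]  x^+=[0.9044, 0.2804]  P^+=[0.1732 0.2113; 0.2113 0.7869]

H_jac[0,1] = 0.2663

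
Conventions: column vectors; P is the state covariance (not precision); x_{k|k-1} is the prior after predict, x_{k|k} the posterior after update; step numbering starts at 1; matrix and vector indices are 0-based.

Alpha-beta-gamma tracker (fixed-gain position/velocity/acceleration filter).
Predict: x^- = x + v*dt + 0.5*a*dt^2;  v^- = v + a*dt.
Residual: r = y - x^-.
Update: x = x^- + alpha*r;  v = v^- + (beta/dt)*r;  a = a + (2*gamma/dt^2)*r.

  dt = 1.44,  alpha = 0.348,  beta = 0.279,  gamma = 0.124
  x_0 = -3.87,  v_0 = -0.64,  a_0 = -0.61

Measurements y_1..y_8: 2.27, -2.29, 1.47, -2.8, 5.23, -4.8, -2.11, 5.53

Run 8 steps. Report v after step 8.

v_post = -2.4549

step 1: x_pred=-5.4240  r=7.6940  x^+=-2.7465  v^+=-0.0277  a^+=0.3102
step 2: x_pred=-2.4648  r=0.1748  x^+=-2.4039  v^+=0.4529  a^+=0.3311
step 3: x_pred=-1.4085  r=2.8785  x^+=-0.4068  v^+=1.4874  a^+=0.6754
step 4: x_pred=2.4352  r=-5.2352  x^+=0.6134  v^+=1.4456  a^+=0.0492
step 5: x_pred=2.7460  r=2.4840  x^+=3.6105  v^+=1.9977  a^+=0.3463
step 6: x_pred=6.8463  r=-11.6463  x^+=2.7934  v^+=0.2400  a^+=-1.0466
step 7: x_pred=2.0539  r=-4.1639  x^+=0.6048  v^+=-2.0738  a^+=-1.5446
step 8: x_pred=-3.9829  r=9.5129  x^+=-0.6724  v^+=-2.4549  a^+=-0.4068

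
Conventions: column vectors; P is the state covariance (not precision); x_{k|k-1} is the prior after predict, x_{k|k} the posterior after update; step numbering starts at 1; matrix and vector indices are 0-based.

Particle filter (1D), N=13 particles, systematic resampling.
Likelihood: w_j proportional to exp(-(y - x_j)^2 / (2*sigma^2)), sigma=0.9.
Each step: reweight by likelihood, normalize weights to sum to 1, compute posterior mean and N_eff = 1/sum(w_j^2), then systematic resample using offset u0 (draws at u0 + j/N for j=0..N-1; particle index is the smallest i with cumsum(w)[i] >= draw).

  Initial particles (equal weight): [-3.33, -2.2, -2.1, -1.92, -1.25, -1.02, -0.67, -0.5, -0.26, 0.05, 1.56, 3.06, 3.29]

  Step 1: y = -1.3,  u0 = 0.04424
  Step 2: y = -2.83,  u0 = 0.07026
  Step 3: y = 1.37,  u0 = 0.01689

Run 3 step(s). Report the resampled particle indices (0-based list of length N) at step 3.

step 1: w=[0.0123, 0.0948, 0.1053, 0.1233, 0.1560, 0.1489, 0.1223, 0.1053, 0.0802, 0.0507, 0.0010, 0.0000, 0.0000]  mean=-1.2054  Neff=8.5493  idx=[1, 2, 2, 3, 4, 4, 5, 5, 6, 6, 7, 8, 9]
step 2: w=[0.2124, 0.1953, 0.1953, 0.1628, 0.0581, 0.0581, 0.0359, 0.0359, 0.0152, 0.0152, 0.0095, 0.0046, 0.0016]  mean=-1.8448  Neff=6.3374  idx=[0, 0, 1, 1, 1, 2, 2, 3, 3, 3, 5, 6, 10]
step 3: w=[0.0023, 0.0023, 0.0035, 0.0035, 0.0035, 0.0035, 0.0035, 0.0075, 0.0075, 0.0075, 0.0866, 0.1763, 0.6922]  mean=-0.7248  Neff=1.9306  idx=[5, 10, 11, 11, 12, 12, 12, 12, 12, 12, 12, 12, 12]

resampled_idx = [5, 10, 11, 11, 12, 12, 12, 12, 12, 12, 12, 12, 12]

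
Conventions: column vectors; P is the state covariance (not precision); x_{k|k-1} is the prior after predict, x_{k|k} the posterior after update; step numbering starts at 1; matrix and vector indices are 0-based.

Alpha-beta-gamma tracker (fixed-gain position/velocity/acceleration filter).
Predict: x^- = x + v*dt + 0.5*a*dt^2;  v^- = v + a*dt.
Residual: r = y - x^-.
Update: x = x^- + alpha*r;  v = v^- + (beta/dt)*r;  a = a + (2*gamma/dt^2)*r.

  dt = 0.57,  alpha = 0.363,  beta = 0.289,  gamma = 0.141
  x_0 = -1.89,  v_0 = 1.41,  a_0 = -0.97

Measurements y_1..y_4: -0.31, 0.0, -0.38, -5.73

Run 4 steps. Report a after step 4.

step 1: x_pred=-1.2439  r=0.9339  x^+=-0.9049  v^+=1.3306  a^+=-0.1594
step 2: x_pred=-0.1723  r=0.1723  x^+=-0.1098  v^+=1.3271  a^+=-0.0098
step 3: x_pred=0.6451  r=-1.0251  x^+=0.2730  v^+=0.8018  a^+=-0.8996
step 4: x_pred=0.5838  r=-6.3138  x^+=-1.7081  v^+=-2.9122  a^+=-6.3797

a_post = -6.3797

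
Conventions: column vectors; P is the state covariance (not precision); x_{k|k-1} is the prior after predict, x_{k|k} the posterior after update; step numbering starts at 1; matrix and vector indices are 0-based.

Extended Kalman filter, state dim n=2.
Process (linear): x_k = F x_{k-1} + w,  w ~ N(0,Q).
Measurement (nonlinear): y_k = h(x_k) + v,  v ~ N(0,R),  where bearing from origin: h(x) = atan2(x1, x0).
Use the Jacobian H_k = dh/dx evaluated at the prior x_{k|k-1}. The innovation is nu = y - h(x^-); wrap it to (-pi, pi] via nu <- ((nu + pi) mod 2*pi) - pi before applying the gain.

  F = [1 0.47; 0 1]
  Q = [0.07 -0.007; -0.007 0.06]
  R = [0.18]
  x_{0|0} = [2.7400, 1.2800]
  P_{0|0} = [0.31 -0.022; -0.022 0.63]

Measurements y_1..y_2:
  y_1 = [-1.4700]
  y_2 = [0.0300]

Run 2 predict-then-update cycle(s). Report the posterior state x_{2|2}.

x_post = [3.1916, 0.0166]

step 1: x^-=[3.3416, 1.2800]  P^-=[0.4985 0.2671; 0.2671 0.6900]  H_jac=[-0.1000 0.2610]  S=[0.2180]  K=[0.0911; 0.7034]  nu=[-1.8358]  x^+=[3.1743, -0.0113]  P^+=[0.4967 0.2531; 0.2531 0.5821]
step 2: x^-=[3.1690, -0.0113]  P^-=[0.9332 0.5197; 0.5197 0.6421]  H_jac=[0.0011 0.3156]  S=[0.2443]  K=[0.6756; 0.8318]  nu=[0.0336]  x^+=[3.1916, 0.0166]  P^+=[0.8217 0.3824; 0.3824 0.4731]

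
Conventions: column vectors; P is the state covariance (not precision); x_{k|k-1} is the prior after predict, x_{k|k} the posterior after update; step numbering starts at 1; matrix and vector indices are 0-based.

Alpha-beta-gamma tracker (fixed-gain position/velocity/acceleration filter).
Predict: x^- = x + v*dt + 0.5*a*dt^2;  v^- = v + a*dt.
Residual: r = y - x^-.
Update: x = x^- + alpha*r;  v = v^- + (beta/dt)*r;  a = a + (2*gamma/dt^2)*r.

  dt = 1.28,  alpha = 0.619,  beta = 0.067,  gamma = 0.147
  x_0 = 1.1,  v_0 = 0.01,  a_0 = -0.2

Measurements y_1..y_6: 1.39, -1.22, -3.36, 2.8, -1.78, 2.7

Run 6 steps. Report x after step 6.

x_post = 0.5701

step 1: x_pred=0.9490  r=0.4410  x^+=1.2220  v^+=-0.2229  a^+=-0.1209
step 2: x_pred=0.8376  r=-2.0576  x^+=-0.4360  v^+=-0.4853  a^+=-0.4901
step 3: x_pred=-1.4587  r=-1.9013  x^+=-2.6356  v^+=-1.2121  a^+=-0.8313
step 4: x_pred=-4.8681  r=7.6681  x^+=-0.1216  v^+=-1.8748  a^+=0.5447
step 5: x_pred=-2.0750  r=0.2950  x^+=-1.8924  v^+=-1.1621  a^+=0.5977
step 6: x_pred=-2.8902  r=5.5902  x^+=0.5701  v^+=-0.1044  a^+=1.6008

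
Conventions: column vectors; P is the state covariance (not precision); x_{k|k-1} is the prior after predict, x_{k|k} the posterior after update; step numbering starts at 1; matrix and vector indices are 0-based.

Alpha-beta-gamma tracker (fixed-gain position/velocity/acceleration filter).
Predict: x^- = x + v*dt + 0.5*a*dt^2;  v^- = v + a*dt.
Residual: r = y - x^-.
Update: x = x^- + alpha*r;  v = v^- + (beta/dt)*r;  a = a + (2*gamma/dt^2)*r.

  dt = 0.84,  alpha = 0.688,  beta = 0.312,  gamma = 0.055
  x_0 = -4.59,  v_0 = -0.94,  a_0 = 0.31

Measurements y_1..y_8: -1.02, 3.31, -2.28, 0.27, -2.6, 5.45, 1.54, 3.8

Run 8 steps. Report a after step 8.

step 1: x_pred=-5.2702  r=4.2502  x^+=-2.3461  v^+=0.8991  a^+=0.9726
step 2: x_pred=-1.2477  r=4.5577  x^+=1.8880  v^+=3.4089  a^+=1.6831
step 3: x_pred=5.3453  r=-7.6253  x^+=0.0991  v^+=1.9905  a^+=0.4944
step 4: x_pred=1.9455  r=-1.6755  x^+=0.7928  v^+=1.7834  a^+=0.2332
step 5: x_pred=2.3731  r=-4.9731  x^+=-1.0484  v^+=0.1321  a^+=-0.5421
step 6: x_pred=-1.1287  r=6.5787  x^+=3.3975  v^+=2.1203  a^+=0.4835
step 7: x_pred=5.3491  r=-3.8091  x^+=2.7284  v^+=1.1116  a^+=-0.1103
step 8: x_pred=3.6232  r=0.1768  x^+=3.7448  v^+=1.0846  a^+=-0.0828

a_post = -0.0828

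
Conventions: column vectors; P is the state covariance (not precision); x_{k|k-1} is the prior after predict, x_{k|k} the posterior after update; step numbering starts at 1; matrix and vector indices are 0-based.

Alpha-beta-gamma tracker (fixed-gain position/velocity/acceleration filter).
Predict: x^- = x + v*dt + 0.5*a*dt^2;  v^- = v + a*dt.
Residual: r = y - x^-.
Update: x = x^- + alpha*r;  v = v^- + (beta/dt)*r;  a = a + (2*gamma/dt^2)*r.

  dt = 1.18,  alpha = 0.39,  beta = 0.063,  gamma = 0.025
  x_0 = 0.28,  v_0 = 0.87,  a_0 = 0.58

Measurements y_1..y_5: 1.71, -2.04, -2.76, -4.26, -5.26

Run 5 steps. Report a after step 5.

a_post = -0.4552

step 1: x_pred=1.7104  r=-0.0004  x^+=1.7102  v^+=1.5544  a^+=0.5800
step 2: x_pred=3.9482  r=-5.9882  x^+=1.6128  v^+=1.9191  a^+=0.3650
step 3: x_pred=4.1314  r=-6.8914  x^+=1.4437  v^+=1.9818  a^+=0.1175
step 4: x_pred=3.8640  r=-8.1240  x^+=0.6957  v^+=1.6867  a^+=-0.1742
step 5: x_pred=2.5646  r=-7.8246  x^+=-0.4870  v^+=1.0633  a^+=-0.4552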